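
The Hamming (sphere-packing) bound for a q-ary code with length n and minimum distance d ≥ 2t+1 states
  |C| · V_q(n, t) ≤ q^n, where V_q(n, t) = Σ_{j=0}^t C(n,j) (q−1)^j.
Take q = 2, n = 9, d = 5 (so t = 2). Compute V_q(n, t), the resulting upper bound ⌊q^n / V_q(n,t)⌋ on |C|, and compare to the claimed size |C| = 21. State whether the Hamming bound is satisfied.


V_q(n, t) = 46, q^n = 512, Hamming bound = 11, |C| = 21 > bound (violated).

Step 1: Compute V_q(n, t) = Σ_{j=0}^2 C(n, j) (q−1)^j.
  j = 0: C(9,0)·(1)^0 = 1·1 = 1.
  j = 1: C(9,1)·(1)^1 = 9·1 = 9.
  j = 2: C(9,2)·(1)^2 = 36·1 = 36.
  V_q(n, t) = 1 + 9 + 36 = 46.
Step 2: q^n = 2^9 = 512.
Step 3: Hamming bound ⌊q^n / V_q(n,t)⌋ = ⌊512/46⌋ = 11.
Step 4: Compare |C| = 21 to 11: violated.
The claimed |C| lies above the Hamming bound, so no 2-ary code of length 9 with d ≥ 5 can have 21 codewords.


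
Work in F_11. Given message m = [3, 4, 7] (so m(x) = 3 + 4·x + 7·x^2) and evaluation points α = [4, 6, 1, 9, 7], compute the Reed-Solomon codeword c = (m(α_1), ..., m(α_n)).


c = [10, 4, 3, 1, 0]

Message polynomial: m(x) = 3 + 4·x + 7·x^2 (mod 11).
For each evaluation point α_i, compute m(α_i) mod 11:
  α_1 = 4: Horner steps 7 → 10 → 10, so m(4) = 10.
  α_2 = 6: Horner steps 7 → 2 → 4, so m(6) = 4.
  α_3 = 1: Horner steps 7 → 0 → 3, so m(1) = 3.
  α_4 = 9: Horner steps 7 → 1 → 1, so m(9) = 1.
  α_5 = 7: Horner steps 7 → 9 → 0, so m(7) = 0.
Codeword c = [10, 4, 3, 1, 0] ∈ F_11^5.


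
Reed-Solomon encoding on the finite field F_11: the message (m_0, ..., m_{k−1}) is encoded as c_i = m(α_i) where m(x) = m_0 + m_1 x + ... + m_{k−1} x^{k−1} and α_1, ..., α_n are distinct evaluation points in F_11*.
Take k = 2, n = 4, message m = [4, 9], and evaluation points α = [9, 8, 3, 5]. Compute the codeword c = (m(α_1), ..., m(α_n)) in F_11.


c = [8, 10, 9, 5]

Message polynomial: m(x) = 4 + 9·x (mod 11).
For each evaluation point α_i, compute m(α_i) mod 11:
  α_1 = 9: Horner steps 9 → 8, so m(9) = 8.
  α_2 = 8: Horner steps 9 → 10, so m(8) = 10.
  α_3 = 3: Horner steps 9 → 9, so m(3) = 9.
  α_4 = 5: Horner steps 9 → 5, so m(5) = 5.
Codeword c = [8, 10, 9, 5] ∈ F_11^4.


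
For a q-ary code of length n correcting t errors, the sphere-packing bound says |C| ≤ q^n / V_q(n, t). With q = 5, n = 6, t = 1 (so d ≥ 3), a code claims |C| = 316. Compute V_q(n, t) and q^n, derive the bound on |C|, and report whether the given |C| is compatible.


V_q(n, t) = 25, q^n = 15625, Hamming bound = 625, |C| = 316 ≤ bound (satisfied).

Step 1: Compute V_q(n, t) = Σ_{j=0}^1 C(n, j) (q−1)^j.
  j = 0: C(6,0)·(4)^0 = 1·1 = 1.
  j = 1: C(6,1)·(4)^1 = 6·4 = 24.
  V_q(n, t) = 1 + 24 = 25.
Step 2: q^n = 5^6 = 15625.
Step 3: Hamming bound ⌊q^n / V_q(n,t)⌋ = ⌊15625/25⌋ = 625.
Step 4: Compare |C| = 316 to 625: satisfied.
The claimed |C| lies below the Hamming bound.


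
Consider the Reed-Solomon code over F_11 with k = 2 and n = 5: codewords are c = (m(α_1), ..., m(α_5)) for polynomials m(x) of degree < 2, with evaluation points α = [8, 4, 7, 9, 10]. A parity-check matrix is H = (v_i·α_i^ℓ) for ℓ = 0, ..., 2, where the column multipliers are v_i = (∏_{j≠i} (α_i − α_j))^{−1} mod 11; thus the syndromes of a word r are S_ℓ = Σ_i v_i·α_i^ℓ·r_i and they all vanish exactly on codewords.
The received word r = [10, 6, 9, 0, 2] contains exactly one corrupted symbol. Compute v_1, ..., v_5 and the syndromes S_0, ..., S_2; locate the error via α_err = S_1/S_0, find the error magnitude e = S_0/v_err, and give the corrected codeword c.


S = (4, 7, 4), error at position 5, error magnitude e = 1, c = [10, 6, 9, 0, 1].

Step 1: column multipliers v_i = (∏_{j≠i}(α_i − α_j))^{−1} mod 11.
  i = 1 (α = 8): (8−4)(8−7)(8−9)(8−10) = 4·1·(−1)·(−2) = 8 ≡ 8, so v_1 = 8^{−1} = 7 (mod 11).
  i = 2 (α = 4): (4−8)(4−7)(4−9)(4−10) = (−4)·(−3)·(−5)·(−6) = 360 ≡ 8, so v_2 = 8^{−1} = 7 (mod 11).
  i = 3 (α = 7): (7−8)(7−4)(7−9)(7−10) = (−1)·3·(−2)·(−3) = −18 ≡ 4, so v_3 = 4^{−1} = 3 (mod 11).
  i = 4 (α = 9): (9−8)(9−4)(9−7)(9−10) = 1·5·2·(−1) = −10 ≡ 1, so v_4 = 1^{−1} = 1 (mod 11).
  i = 5 (α = 10): (10−8)(10−4)(10−7)(10−9) = 2·6·3·1 = 36 ≡ 3, so v_5 = 3^{−1} = 4 (mod 11).
  v = [7, 7, 3, 1, 4].
Step 2: syndromes of r = [10, 6, 9, 0, 2] (all sums mod 11).
  S_0 = Σ v_i r_i = 7·10 + 7·6 + 3·9 + 1·0 + 4·2 = 147 ≡ 4.
  S_1 = Σ v_i α_i r_i = 7·8·10 + 7·4·6 + 3·7·9 + 1·9·0 + 4·10·2 = 997 ≡ 7.
  α_i^2 mod 11 = [9, 5, 5, 4, 1].
  S_2 = Σ v_i α_i^2 r_i = 7·9·10 + 7·5·6 + 3·5·9 + 1·4·0 + 4·1·2 = 983 ≡ 4.
  S = (4, 7, 4) ≠ 0, so r is not a codeword (an error is present).
Step 3: locate the error. For a single error e at position i, S_ℓ = v_i·e·α_i^ℓ, so α_err = S_1/S_0.
  S_0^{−1} = 4^{−1} = 3 (mod 11), so α_err = 7·3 = 21 ≡ 10 = α_5. Error position i = 5.
  Consistency check: S_2/S_1 = 4·8 = 32 ≡ 10 = α_err ✓ (single-error assumption holds).
Step 4: error magnitude e = S_0/v_5 = S_0·∏_{j≠5}(α_5 − α_j) = 4·3 = 12 ≡ 1 (mod 11).
Step 5: correct position 5: c_5 = r_5 − e = 2 − 1 ≡ 1 (mod 11). Hence c = [10, 6, 9, 0, 1].
  Check: interpolating c through the α_i gives m(x) = 2 + 1·x (degree < 2) with m(α_i) = c_i for every i, so c is indeed a codeword.


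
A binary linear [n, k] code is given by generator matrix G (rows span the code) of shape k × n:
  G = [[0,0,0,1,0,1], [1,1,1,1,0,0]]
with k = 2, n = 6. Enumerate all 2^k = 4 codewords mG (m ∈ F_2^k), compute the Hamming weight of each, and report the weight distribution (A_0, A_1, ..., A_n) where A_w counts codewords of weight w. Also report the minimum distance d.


Weight distribution: A_0 = 1, A_2 = 1, A_4 = 2. Minimum distance d = 2.

Enumerate all 2^2 = 4 messages m ∈ F_2^2.
For each, compute codeword c = mG in F_2^6, then tally its weight.
  m = 00 → c = 000000, weight = 0.
  m = 10 → c = 000101, weight = 2.
  m = 01 → c = 111100, weight = 4.
  m = 11 → c = 111001, weight = 4.
Tally weights:
  weight 0: 1 codewords.
  weight 2: 1 codewords.
  weight 4: 2 codewords.
Minimum distance d = smallest w > 0 with A_w > 0 = 2.
Sanity: Σ A_w = 4 = 2^2 = 4 ✓.


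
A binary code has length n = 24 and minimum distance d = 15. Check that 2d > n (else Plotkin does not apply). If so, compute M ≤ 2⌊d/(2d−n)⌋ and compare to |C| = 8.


Plotkin bound M ≤ 4; given |C| = 8 > bound (violated).

Check applicability: 2d = 30, n = 24.
2d − n = 6 > 0, so Plotkin applies.
Compute d/(2d−n) = 15/6 ≈ 2.5000.
⌊d/(2d−n)⌋ = 2.
Plotkin bound: M ≤ 2·2 = 4.
Given |C| = 8, check: VIOLATED.
This |C| is above the Plotkin bound, so no binary code with n = 24, d = 15 and 8 codewords exists.


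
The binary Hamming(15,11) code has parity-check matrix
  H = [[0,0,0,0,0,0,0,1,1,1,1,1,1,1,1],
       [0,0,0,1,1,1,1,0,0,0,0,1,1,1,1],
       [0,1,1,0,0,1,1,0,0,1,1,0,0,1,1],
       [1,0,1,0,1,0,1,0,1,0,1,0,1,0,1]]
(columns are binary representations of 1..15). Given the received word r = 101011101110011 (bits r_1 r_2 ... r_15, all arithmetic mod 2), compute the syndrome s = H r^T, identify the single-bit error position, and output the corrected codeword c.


s = (1, 1, 1, 1)^T, error position = 15, corrected codeword c = 101011101110010

Compute s = H r^T mod 2 one row at a time:
  s_1 = 0 + 1 + 1 + 1 + 0 + 0 + 1 + 1 = 5 ≡ 1 (mod 2).
  s_2 = 0 + 1 + 1 + 1 + 0 + 0 + 1 + 1 = 5 ≡ 1 (mod 2).
  s_3 = 0 + 1 + 1 + 1 + 1 + 1 + 1 + 1 = 7 ≡ 1 (mod 2).
  s_4 = 1 + 1 + 1 + 1 + 1 + 1 + 0 + 1 = 7 ≡ 1 (mod 2).
s = (1, 1, 1, 1)^T — this equals column 15 of H (binary 1111), so error is at position 15.
Correct: flip bit 15 of r = 101011101110011 to get c = 101011101110010.


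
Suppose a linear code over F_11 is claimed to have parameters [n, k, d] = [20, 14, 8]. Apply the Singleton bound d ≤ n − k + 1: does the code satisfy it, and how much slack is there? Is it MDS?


Singleton RHS = n − k + 1 = 7, slack = -1, bound violated (no such code; not MDS).

Singleton bound: d ≤ n − k + 1.
Here n = 20, k = 14, so n − k + 1 = 7.
Given d = 8, check d ≤ 7: NO.
Slack = (n − k + 1) − d = -1.
The slack is negative: d = 8 exceeds n − k + 1 = 7 by 1, so the Singleton bound is violated and no linear [20, 14, 8]_11 code can exist. In particular it is not MDS (MDS requires d = n − k + 1 exactly).
Description: the claimed parameters are [20, 14, 8]_11; such a code would be impossible (violates the Singleton bound).


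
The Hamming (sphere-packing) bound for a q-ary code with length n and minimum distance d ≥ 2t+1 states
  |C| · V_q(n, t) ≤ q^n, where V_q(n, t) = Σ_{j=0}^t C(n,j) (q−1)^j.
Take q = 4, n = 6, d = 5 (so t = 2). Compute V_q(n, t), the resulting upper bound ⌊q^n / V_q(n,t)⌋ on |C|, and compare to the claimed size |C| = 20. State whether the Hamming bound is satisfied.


V_q(n, t) = 154, q^n = 4096, Hamming bound = 26, |C| = 20 ≤ bound (satisfied).

Step 1: Compute V_q(n, t) = Σ_{j=0}^2 C(n, j) (q−1)^j.
  j = 0: C(6,0)·(3)^0 = 1·1 = 1.
  j = 1: C(6,1)·(3)^1 = 6·3 = 18.
  j = 2: C(6,2)·(3)^2 = 15·9 = 135.
  V_q(n, t) = 1 + 18 + 135 = 154.
Step 2: q^n = 4^6 = 4096.
Step 3: Hamming bound ⌊q^n / V_q(n,t)⌋ = ⌊4096/154⌋ = 26.
Step 4: Compare |C| = 20 to 26: satisfied.
The claimed |C| lies below the Hamming bound.


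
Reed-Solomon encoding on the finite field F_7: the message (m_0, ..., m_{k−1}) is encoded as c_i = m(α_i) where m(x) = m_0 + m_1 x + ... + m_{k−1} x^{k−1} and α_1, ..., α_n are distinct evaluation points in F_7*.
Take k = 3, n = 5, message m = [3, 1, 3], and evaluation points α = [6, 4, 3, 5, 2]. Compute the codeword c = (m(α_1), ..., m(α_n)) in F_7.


c = [5, 6, 5, 6, 3]

Message polynomial: m(x) = 3 + 1·x + 3·x^2 (mod 7).
For each evaluation point α_i, compute m(α_i) mod 7:
  α_1 = 6: Horner steps 3 → 5 → 5, so m(6) = 5.
  α_2 = 4: Horner steps 3 → 6 → 6, so m(4) = 6.
  α_3 = 3: Horner steps 3 → 3 → 5, so m(3) = 5.
  α_4 = 5: Horner steps 3 → 2 → 6, so m(5) = 6.
  α_5 = 2: Horner steps 3 → 0 → 3, so m(2) = 3.
Codeword c = [5, 6, 5, 6, 3] ∈ F_7^5.


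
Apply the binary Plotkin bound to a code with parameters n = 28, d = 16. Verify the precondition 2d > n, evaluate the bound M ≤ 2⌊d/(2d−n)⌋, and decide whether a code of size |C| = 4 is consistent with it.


Plotkin bound M ≤ 8; given |C| = 4 ≤ bound (satisfied).

Check applicability: 2d = 32, n = 28.
2d − n = 4 > 0, so Plotkin applies.
Compute d/(2d−n) = 16/4 ≈ 4.0000.
⌊d/(2d−n)⌋ = 4.
Plotkin bound: M ≤ 2·4 = 8.
Given |C| = 4, check: satisfied.
This |C| is below the Plotkin bound.


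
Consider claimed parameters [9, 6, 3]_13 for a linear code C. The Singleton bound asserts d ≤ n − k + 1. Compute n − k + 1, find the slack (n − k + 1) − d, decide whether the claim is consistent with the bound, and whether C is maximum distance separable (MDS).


Singleton RHS = n − k + 1 = 4, slack = 1, bound satisfied, not MDS.

Singleton bound: d ≤ n − k + 1.
Here n = 9, k = 6, so n − k + 1 = 4.
Given d = 3, check d ≤ 4: YES.
Slack = (n − k + 1) − d = 1.
The code is NOT MDS (slack = 1 > 0).
Description: the claimed parameters are [9, 6, 3]_13; such a code would be non-MDS.


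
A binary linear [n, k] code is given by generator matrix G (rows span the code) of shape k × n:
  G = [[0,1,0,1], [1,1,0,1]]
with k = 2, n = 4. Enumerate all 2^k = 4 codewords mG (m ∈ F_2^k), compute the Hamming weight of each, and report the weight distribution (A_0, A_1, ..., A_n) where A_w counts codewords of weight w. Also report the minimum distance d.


Weight distribution: A_0 = 1, A_1 = 1, A_2 = 1, A_3 = 1. Minimum distance d = 1.

Enumerate all 2^2 = 4 messages m ∈ F_2^2.
For each, compute codeword c = mG in F_2^4, then tally its weight.
  m = 00 → c = 0000, weight = 0.
  m = 10 → c = 0101, weight = 2.
  m = 01 → c = 1101, weight = 3.
  m = 11 → c = 1000, weight = 1.
Tally weights:
  weight 0: 1 codewords.
  weight 1: 1 codewords.
  weight 2: 1 codewords.
  weight 3: 1 codewords.
Minimum distance d = smallest w > 0 with A_w > 0 = 1.
Sanity: Σ A_w = 4 = 2^2 = 4 ✓.


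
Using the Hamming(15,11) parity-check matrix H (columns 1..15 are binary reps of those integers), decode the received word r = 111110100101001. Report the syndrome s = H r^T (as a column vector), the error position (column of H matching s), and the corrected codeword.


s = (1, 1, 1, 1)^T, error position = 15, corrected codeword c = 111110100101000

Compute s = H r^T mod 2 one row at a time:
  s_1 = 0 + 0 + 1 + 0 + 1 + 0 + 0 + 1 = 3 ≡ 1 (mod 2).
  s_2 = 1 + 1 + 0 + 1 + 1 + 0 + 0 + 1 = 5 ≡ 1 (mod 2).
  s_3 = 1 + 1 + 0 + 1 + 1 + 0 + 0 + 1 = 5 ≡ 1 (mod 2).
  s_4 = 1 + 1 + 1 + 1 + 0 + 0 + 0 + 1 = 5 ≡ 1 (mod 2).
s = (1, 1, 1, 1)^T — this equals column 15 of H (binary 1111), so error is at position 15.
Correct: flip bit 15 of r = 111110100101001 to get c = 111110100101000.


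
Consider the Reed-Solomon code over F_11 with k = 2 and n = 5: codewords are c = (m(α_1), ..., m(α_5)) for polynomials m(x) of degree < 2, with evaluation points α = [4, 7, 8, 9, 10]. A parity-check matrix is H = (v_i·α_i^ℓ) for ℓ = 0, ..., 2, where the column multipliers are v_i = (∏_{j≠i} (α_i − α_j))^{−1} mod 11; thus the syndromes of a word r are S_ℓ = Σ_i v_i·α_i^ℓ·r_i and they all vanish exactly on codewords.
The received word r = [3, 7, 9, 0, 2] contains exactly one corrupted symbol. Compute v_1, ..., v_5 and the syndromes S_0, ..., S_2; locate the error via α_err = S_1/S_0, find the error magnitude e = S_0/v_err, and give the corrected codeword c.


S = (3, 1, 4), error at position 1, error magnitude e = 2, c = [1, 7, 9, 0, 2].

Step 1: column multipliers v_i = (∏_{j≠i}(α_i − α_j))^{−1} mod 11.
  i = 1 (α = 4): (4−7)(4−8)(4−9)(4−10) = (−3)·(−4)·(−5)·(−6) = 360 ≡ 8, so v_1 = 8^{−1} = 7 (mod 11).
  i = 2 (α = 7): (7−4)(7−8)(7−9)(7−10) = 3·(−1)·(−2)·(−3) = −18 ≡ 4, so v_2 = 4^{−1} = 3 (mod 11).
  i = 3 (α = 8): (8−4)(8−7)(8−9)(8−10) = 4·1·(−1)·(−2) = 8 ≡ 8, so v_3 = 8^{−1} = 7 (mod 11).
  i = 4 (α = 9): (9−4)(9−7)(9−8)(9−10) = 5·2·1·(−1) = −10 ≡ 1, so v_4 = 1^{−1} = 1 (mod 11).
  i = 5 (α = 10): (10−4)(10−7)(10−8)(10−9) = 6·3·2·1 = 36 ≡ 3, so v_5 = 3^{−1} = 4 (mod 11).
  v = [7, 3, 7, 1, 4].
Step 2: syndromes of r = [3, 7, 9, 0, 2] (all sums mod 11).
  S_0 = Σ v_i r_i = 7·3 + 3·7 + 7·9 + 1·0 + 4·2 = 113 ≡ 3.
  S_1 = Σ v_i α_i r_i = 7·4·3 + 3·7·7 + 7·8·9 + 1·9·0 + 4·10·2 = 815 ≡ 1.
  α_i^2 mod 11 = [5, 5, 9, 4, 1].
  S_2 = Σ v_i α_i^2 r_i = 7·5·3 + 3·5·7 + 7·9·9 + 1·4·0 + 4·1·2 = 785 ≡ 4.
  S = (3, 1, 4) ≠ 0, so r is not a codeword (an error is present).
Step 3: locate the error. For a single error e at position i, S_ℓ = v_i·e·α_i^ℓ, so α_err = S_1/S_0.
  S_0^{−1} = 3^{−1} = 4 (mod 11), so α_err = 1·4 = 4 ≡ 4 = α_1. Error position i = 1.
  Consistency check: S_2/S_1 = 4·1 = 4 ≡ 4 = α_err ✓ (single-error assumption holds).
Step 4: error magnitude e = S_0/v_1 = S_0·∏_{j≠1}(α_1 − α_j) = 3·8 = 24 ≡ 2 (mod 11).
Step 5: correct position 1: c_1 = r_1 − e = 3 − 2 ≡ 1 (mod 11). Hence c = [1, 7, 9, 0, 2].
  Check: interpolating c through the α_i gives m(x) = 4 + 2·x (degree < 2) with m(α_i) = c_i for every i, so c is indeed a codeword.


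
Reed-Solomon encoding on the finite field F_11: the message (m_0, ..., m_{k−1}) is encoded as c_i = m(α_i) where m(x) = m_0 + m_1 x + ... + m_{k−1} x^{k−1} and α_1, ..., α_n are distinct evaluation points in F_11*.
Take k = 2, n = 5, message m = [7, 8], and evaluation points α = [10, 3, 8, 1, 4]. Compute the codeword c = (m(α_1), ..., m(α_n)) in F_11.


c = [10, 9, 5, 4, 6]

Message polynomial: m(x) = 7 + 8·x (mod 11).
For each evaluation point α_i, compute m(α_i) mod 11:
  α_1 = 10: Horner steps 8 → 10, so m(10) = 10.
  α_2 = 3: Horner steps 8 → 9, so m(3) = 9.
  α_3 = 8: Horner steps 8 → 5, so m(8) = 5.
  α_4 = 1: Horner steps 8 → 4, so m(1) = 4.
  α_5 = 4: Horner steps 8 → 6, so m(4) = 6.
Codeword c = [10, 9, 5, 4, 6] ∈ F_11^5.


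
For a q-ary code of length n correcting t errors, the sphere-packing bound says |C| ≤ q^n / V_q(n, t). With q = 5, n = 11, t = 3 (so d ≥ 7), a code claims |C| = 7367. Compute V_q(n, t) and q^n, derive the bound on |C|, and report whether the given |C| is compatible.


V_q(n, t) = 11485, q^n = 48828125, Hamming bound = 4251, |C| = 7367 > bound (violated).

Step 1: Compute V_q(n, t) = Σ_{j=0}^3 C(n, j) (q−1)^j.
  j = 0: C(11,0)·(4)^0 = 1·1 = 1.
  j = 1: C(11,1)·(4)^1 = 11·4 = 44.
  j = 2: C(11,2)·(4)^2 = 55·16 = 880.
  j = 3: C(11,3)·(4)^3 = 165·64 = 10560.
  V_q(n, t) = 1 + 44 + 880 + 10560 = 11485.
Step 2: q^n = 5^11 = 48828125.
Step 3: Hamming bound ⌊q^n / V_q(n,t)⌋ = ⌊48828125/11485⌋ = 4251.
Step 4: Compare |C| = 7367 to 4251: violated.
The claimed |C| lies above the Hamming bound, so no 5-ary code of length 11 with d ≥ 7 can have 7367 codewords.


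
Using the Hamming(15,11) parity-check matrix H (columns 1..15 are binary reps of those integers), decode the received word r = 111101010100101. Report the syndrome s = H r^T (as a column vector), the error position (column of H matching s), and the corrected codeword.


s = (0, 0, 1, 0)^T, error position = 2, corrected codeword c = 101101010100101

Compute s = H r^T mod 2 one row at a time:
  s_1 = 1 + 0 + 1 + 0 + 0 + 1 + 0 + 1 = 4 ≡ 0 (mod 2).
  s_2 = 1 + 0 + 1 + 0 + 0 + 1 + 0 + 1 = 4 ≡ 0 (mod 2).
  s_3 = 1 + 1 + 1 + 0 + 1 + 0 + 0 + 1 = 5 ≡ 1 (mod 2).
  s_4 = 1 + 1 + 0 + 0 + 0 + 0 + 1 + 1 = 4 ≡ 0 (mod 2).
s = (0, 0, 1, 0)^T — this equals column 2 of H (binary 0010), so error is at position 2.
Correct: flip bit 2 of r = 111101010100101 to get c = 101101010100101.


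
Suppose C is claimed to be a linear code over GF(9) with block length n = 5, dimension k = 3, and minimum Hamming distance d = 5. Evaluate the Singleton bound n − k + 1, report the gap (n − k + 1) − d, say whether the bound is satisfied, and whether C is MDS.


Singleton RHS = n − k + 1 = 3, slack = -2, bound violated (no such code; not MDS).

Singleton bound: d ≤ n − k + 1.
Here n = 5, k = 3, so n − k + 1 = 3.
Given d = 5, check d ≤ 3: NO.
Slack = (n − k + 1) − d = -2.
The slack is negative: d = 5 exceeds n − k + 1 = 3 by 2, so the Singleton bound is violated and no linear [5, 3, 5]_9 code can exist. In particular it is not MDS (MDS requires d = n − k + 1 exactly).
Description: the claimed parameters are [5, 3, 5]_9; such a code would be impossible (violates the Singleton bound).


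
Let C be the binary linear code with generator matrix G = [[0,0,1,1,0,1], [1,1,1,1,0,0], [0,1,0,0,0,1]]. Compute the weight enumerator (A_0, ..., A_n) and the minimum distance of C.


Weight distribution: A_0 = 1, A_1 = 1, A_2 = 1, A_3 = 3, A_4 = 2. Minimum distance d = 1.

Enumerate all 2^3 = 8 messages m ∈ F_2^3.
For each, compute codeword c = mG in F_2^6, then tally its weight.
  m = 000 → c = 000000, weight = 0.
  m = 100 → c = 001101, weight = 3.
  m = 010 → c = 111100, weight = 4.
  m = 110 → c = 110001, weight = 3.
  m = 001 → c = 010001, weight = 2.
  m = 101 → c = 011100, weight = 3.
  m = 011 → c = 101101, weight = 4.
  m = 111 → c = 100000, weight = 1.
Tally weights:
  weight 0: 1 codewords.
  weight 1: 1 codewords.
  weight 2: 1 codewords.
  weight 3: 3 codewords.
  weight 4: 2 codewords.
Minimum distance d = smallest w > 0 with A_w > 0 = 1.
Sanity: Σ A_w = 8 = 2^3 = 8 ✓.


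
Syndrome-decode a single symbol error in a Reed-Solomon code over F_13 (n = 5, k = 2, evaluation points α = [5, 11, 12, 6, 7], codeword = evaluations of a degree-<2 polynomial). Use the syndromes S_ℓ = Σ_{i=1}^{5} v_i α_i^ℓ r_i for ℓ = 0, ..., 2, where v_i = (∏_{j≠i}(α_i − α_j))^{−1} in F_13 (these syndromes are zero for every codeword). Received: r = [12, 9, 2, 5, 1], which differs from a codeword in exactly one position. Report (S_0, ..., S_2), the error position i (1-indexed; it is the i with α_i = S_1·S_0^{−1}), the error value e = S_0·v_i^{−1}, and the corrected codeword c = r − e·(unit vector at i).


S = (3, 8, 4), error at position 5, error magnitude e = 3, c = [12, 9, 2, 5, 11].

Step 1: column multipliers v_i = (∏_{j≠i}(α_i − α_j))^{−1} mod 13.
  i = 1 (α = 5): (5−11)(5−12)(5−6)(5−7) = (−6)·(−7)·(−1)·(−2) = 84 ≡ 6, so v_1 = 6^{−1} = 11 (mod 13).
  i = 2 (α = 11): (11−5)(11−12)(11−6)(11−7) = 6·(−1)·5·4 = −120 ≡ 10, so v_2 = 10^{−1} = 4 (mod 13).
  i = 3 (α = 12): (12−5)(12−11)(12−6)(12−7) = 7·1·6·5 = 210 ≡ 2, so v_3 = 2^{−1} = 7 (mod 13).
  i = 4 (α = 6): (6−5)(6−11)(6−12)(6−7) = 1·(−5)·(−6)·(−1) = −30 ≡ 9, so v_4 = 9^{−1} = 3 (mod 13).
  i = 5 (α = 7): (7−5)(7−11)(7−12)(7−6) = 2·(−4)·(−5)·1 = 40 ≡ 1, so v_5 = 1^{−1} = 1 (mod 13).
  v = [11, 4, 7, 3, 1].
Step 2: syndromes of r = [12, 9, 2, 5, 1] (all sums mod 13).
  S_0 = Σ v_i r_i = 11·12 + 4·9 + 7·2 + 3·5 + 1·1 = 198 ≡ 3.
  S_1 = Σ v_i α_i r_i = 11·5·12 + 4·11·9 + 7·12·2 + 3·6·5 + 1·7·1 = 1321 ≡ 8.
  α_i^2 mod 13 = [12, 4, 1, 10, 10].
  S_2 = Σ v_i α_i^2 r_i = 11·12·12 + 4·4·9 + 7·1·2 + 3·10·5 + 1·10·1 = 1902 ≡ 4.
  S = (3, 8, 4) ≠ 0, so r is not a codeword (an error is present).
Step 3: locate the error. For a single error e at position i, S_ℓ = v_i·e·α_i^ℓ, so α_err = S_1/S_0.
  S_0^{−1} = 3^{−1} = 9 (mod 13), so α_err = 8·9 = 72 ≡ 7 = α_5. Error position i = 5.
  Consistency check: S_2/S_1 = 4·5 = 20 ≡ 7 = α_err ✓ (single-error assumption holds).
Step 4: error magnitude e = S_0/v_5 = S_0·∏_{j≠5}(α_5 − α_j) = 3·1 = 3 ≡ 3 (mod 13).
Step 5: correct position 5: c_5 = r_5 − e = 1 − 3 ≡ 11 (mod 13). Hence c = [12, 9, 2, 5, 11].
  Check: interpolating c through the α_i gives m(x) = 8 + 6·x (degree < 2) with m(α_i) = c_i for every i, so c is indeed a codeword.


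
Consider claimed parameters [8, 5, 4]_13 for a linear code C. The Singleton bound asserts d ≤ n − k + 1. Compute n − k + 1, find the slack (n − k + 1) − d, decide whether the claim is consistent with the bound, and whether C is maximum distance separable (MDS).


Singleton RHS = n − k + 1 = 4, slack = 0, bound satisfied, MDS.

Singleton bound: d ≤ n − k + 1.
Here n = 8, k = 5, so n − k + 1 = 4.
Given d = 4, check d ≤ 4: YES.
Slack = (n − k + 1) − d = 0.
The code is MDS (slack = 0).
Description: the claimed parameters are [8, 5, 4]_13; such a code would be MDS (meets Singleton bound).


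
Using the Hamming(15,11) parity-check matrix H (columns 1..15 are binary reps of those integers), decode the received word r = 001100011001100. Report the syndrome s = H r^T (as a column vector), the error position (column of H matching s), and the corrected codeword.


s = (0, 1, 1, 1)^T, error position = 7, corrected codeword c = 001100111001100

Compute s = H r^T mod 2 one row at a time:
  s_1 = 1 + 1 + 0 + 0 + 1 + 1 + 0 + 0 = 4 ≡ 0 (mod 2).
  s_2 = 1 + 0 + 0 + 0 + 1 + 1 + 0 + 0 = 3 ≡ 1 (mod 2).
  s_3 = 0 + 1 + 0 + 0 + 0 + 0 + 0 + 0 = 1 ≡ 1 (mod 2).
  s_4 = 0 + 1 + 0 + 0 + 1 + 0 + 1 + 0 = 3 ≡ 1 (mod 2).
s = (0, 1, 1, 1)^T — this equals column 7 of H (binary 0111), so error is at position 7.
Correct: flip bit 7 of r = 001100011001100 to get c = 001100111001100.


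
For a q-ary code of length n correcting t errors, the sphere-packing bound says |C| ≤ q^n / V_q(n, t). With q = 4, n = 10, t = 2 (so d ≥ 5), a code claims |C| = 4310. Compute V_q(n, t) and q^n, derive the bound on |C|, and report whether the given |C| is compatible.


V_q(n, t) = 436, q^n = 1048576, Hamming bound = 2404, |C| = 4310 > bound (violated).

Step 1: Compute V_q(n, t) = Σ_{j=0}^2 C(n, j) (q−1)^j.
  j = 0: C(10,0)·(3)^0 = 1·1 = 1.
  j = 1: C(10,1)·(3)^1 = 10·3 = 30.
  j = 2: C(10,2)·(3)^2 = 45·9 = 405.
  V_q(n, t) = 1 + 30 + 405 = 436.
Step 2: q^n = 4^10 = 1048576.
Step 3: Hamming bound ⌊q^n / V_q(n,t)⌋ = ⌊1048576/436⌋ = 2404.
Step 4: Compare |C| = 4310 to 2404: violated.
The claimed |C| lies above the Hamming bound, so no 4-ary code of length 10 with d ≥ 5 can have 4310 codewords.


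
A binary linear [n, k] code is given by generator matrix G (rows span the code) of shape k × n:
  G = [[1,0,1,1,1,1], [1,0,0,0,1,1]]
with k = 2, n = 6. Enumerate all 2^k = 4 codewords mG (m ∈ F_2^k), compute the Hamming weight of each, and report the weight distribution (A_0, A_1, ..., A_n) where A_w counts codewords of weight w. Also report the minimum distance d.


Weight distribution: A_0 = 1, A_2 = 1, A_3 = 1, A_5 = 1. Minimum distance d = 2.

Enumerate all 2^2 = 4 messages m ∈ F_2^2.
For each, compute codeword c = mG in F_2^6, then tally its weight.
  m = 00 → c = 000000, weight = 0.
  m = 10 → c = 101111, weight = 5.
  m = 01 → c = 100011, weight = 3.
  m = 11 → c = 001100, weight = 2.
Tally weights:
  weight 0: 1 codewords.
  weight 2: 1 codewords.
  weight 3: 1 codewords.
  weight 5: 1 codewords.
Minimum distance d = smallest w > 0 with A_w > 0 = 2.
Sanity: Σ A_w = 4 = 2^2 = 4 ✓.


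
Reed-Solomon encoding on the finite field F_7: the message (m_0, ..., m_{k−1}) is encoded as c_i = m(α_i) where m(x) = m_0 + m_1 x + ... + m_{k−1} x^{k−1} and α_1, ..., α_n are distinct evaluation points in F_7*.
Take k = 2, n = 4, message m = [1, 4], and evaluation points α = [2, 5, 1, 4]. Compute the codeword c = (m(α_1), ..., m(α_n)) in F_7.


c = [2, 0, 5, 3]

Message polynomial: m(x) = 1 + 4·x (mod 7).
For each evaluation point α_i, compute m(α_i) mod 7:
  α_1 = 2: Horner steps 4 → 2, so m(2) = 2.
  α_2 = 5: Horner steps 4 → 0, so m(5) = 0.
  α_3 = 1: Horner steps 4 → 5, so m(1) = 5.
  α_4 = 4: Horner steps 4 → 3, so m(4) = 3.
Codeword c = [2, 0, 5, 3] ∈ F_7^4.


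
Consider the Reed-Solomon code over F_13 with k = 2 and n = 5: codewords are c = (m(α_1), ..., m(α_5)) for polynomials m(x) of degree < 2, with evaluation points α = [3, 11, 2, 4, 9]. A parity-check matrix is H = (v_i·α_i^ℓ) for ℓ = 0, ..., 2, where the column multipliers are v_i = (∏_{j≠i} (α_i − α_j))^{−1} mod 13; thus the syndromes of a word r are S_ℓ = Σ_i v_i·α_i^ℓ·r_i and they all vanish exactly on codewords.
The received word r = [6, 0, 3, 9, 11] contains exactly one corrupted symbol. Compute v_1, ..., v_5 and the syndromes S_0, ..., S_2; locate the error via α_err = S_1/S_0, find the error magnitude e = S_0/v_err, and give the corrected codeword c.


S = (5, 3, 7), error at position 2, error magnitude e = 9, c = [6, 4, 3, 9, 11].

Step 1: column multipliers v_i = (∏_{j≠i}(α_i − α_j))^{−1} mod 13.
  i = 1 (α = 3): (3−11)(3−2)(3−4)(3−9) = (−8)·1·(−1)·(−6) = −48 ≡ 4, so v_1 = 4^{−1} = 10 (mod 13).
  i = 2 (α = 11): (11−3)(11−2)(11−4)(11−9) = 8·9·7·2 = 1008 ≡ 7, so v_2 = 7^{−1} = 2 (mod 13).
  i = 3 (α = 2): (2−3)(2−11)(2−4)(2−9) = (−1)·(−9)·(−2)·(−7) = 126 ≡ 9, so v_3 = 9^{−1} = 3 (mod 13).
  i = 4 (α = 4): (4−3)(4−11)(4−2)(4−9) = 1·(−7)·2·(−5) = 70 ≡ 5, so v_4 = 5^{−1} = 8 (mod 13).
  i = 5 (α = 9): (9−3)(9−11)(9−2)(9−4) = 6·(−2)·7·5 = −420 ≡ 9, so v_5 = 9^{−1} = 3 (mod 13).
  v = [10, 2, 3, 8, 3].
Step 2: syndromes of r = [6, 0, 3, 9, 11] (all sums mod 13).
  S_0 = Σ v_i r_i = 10·6 + 2·0 + 3·3 + 8·9 + 3·11 = 174 ≡ 5.
  S_1 = Σ v_i α_i r_i = 10·3·6 + 2·11·0 + 3·2·3 + 8·4·9 + 3·9·11 = 783 ≡ 3.
  α_i^2 mod 13 = [9, 4, 4, 3, 3].
  S_2 = Σ v_i α_i^2 r_i = 10·9·6 + 2·4·0 + 3·4·3 + 8·3·9 + 3·3·11 = 891 ≡ 7.
  S = (5, 3, 7) ≠ 0, so r is not a codeword (an error is present).
Step 3: locate the error. For a single error e at position i, S_ℓ = v_i·e·α_i^ℓ, so α_err = S_1/S_0.
  S_0^{−1} = 5^{−1} = 8 (mod 13), so α_err = 3·8 = 24 ≡ 11 = α_2. Error position i = 2.
  Consistency check: S_2/S_1 = 7·9 = 63 ≡ 11 = α_err ✓ (single-error assumption holds).
Step 4: error magnitude e = S_0/v_2 = S_0·∏_{j≠2}(α_2 − α_j) = 5·7 = 35 ≡ 9 (mod 13).
Step 5: correct position 2: c_2 = r_2 − e = 0 − 9 ≡ 4 (mod 13). Hence c = [6, 4, 3, 9, 11].
  Check: interpolating c through the α_i gives m(x) = 10 + 3·x (degree < 2) with m(α_i) = c_i for every i, so c is indeed a codeword.


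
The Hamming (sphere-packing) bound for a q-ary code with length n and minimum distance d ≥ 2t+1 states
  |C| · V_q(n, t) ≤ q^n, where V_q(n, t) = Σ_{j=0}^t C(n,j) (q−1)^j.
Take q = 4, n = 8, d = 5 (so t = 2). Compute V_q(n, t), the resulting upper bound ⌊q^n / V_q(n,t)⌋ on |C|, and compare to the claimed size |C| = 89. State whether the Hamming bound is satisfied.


V_q(n, t) = 277, q^n = 65536, Hamming bound = 236, |C| = 89 ≤ bound (satisfied).

Step 1: Compute V_q(n, t) = Σ_{j=0}^2 C(n, j) (q−1)^j.
  j = 0: C(8,0)·(3)^0 = 1·1 = 1.
  j = 1: C(8,1)·(3)^1 = 8·3 = 24.
  j = 2: C(8,2)·(3)^2 = 28·9 = 252.
  V_q(n, t) = 1 + 24 + 252 = 277.
Step 2: q^n = 4^8 = 65536.
Step 3: Hamming bound ⌊q^n / V_q(n,t)⌋ = ⌊65536/277⌋ = 236.
Step 4: Compare |C| = 89 to 236: satisfied.
The claimed |C| lies below the Hamming bound.


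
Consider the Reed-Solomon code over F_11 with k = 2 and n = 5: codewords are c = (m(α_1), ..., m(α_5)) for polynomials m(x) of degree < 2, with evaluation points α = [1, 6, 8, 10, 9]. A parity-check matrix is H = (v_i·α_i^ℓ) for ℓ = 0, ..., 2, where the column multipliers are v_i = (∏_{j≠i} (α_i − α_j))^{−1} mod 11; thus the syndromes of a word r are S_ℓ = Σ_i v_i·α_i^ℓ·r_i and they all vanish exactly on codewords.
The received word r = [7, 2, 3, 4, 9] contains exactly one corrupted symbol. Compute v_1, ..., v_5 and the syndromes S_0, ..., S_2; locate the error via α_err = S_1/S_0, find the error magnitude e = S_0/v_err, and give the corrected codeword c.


S = (2, 2, 2), error at position 1, error magnitude e = 2, c = [5, 2, 3, 4, 9].

Step 1: column multipliers v_i = (∏_{j≠i}(α_i − α_j))^{−1} mod 11.
  i = 1 (α = 1): (1−6)(1−8)(1−10)(1−9) = (−5)·(−7)·(−9)·(−8) = 2520 ≡ 1, so v_1 = 1^{−1} = 1 (mod 11).
  i = 2 (α = 6): (6−1)(6−8)(6−10)(6−9) = 5·(−2)·(−4)·(−3) = −120 ≡ 1, so v_2 = 1^{−1} = 1 (mod 11).
  i = 3 (α = 8): (8−1)(8−6)(8−10)(8−9) = 7·2·(−2)·(−1) = 28 ≡ 6, so v_3 = 6^{−1} = 2 (mod 11).
  i = 4 (α = 10): (10−1)(10−6)(10−8)(10−9) = 9·4·2·1 = 72 ≡ 6, so v_4 = 6^{−1} = 2 (mod 11).
  i = 5 (α = 9): (9−1)(9−6)(9−8)(9−10) = 8·3·1·(−1) = −24 ≡ 9, so v_5 = 9^{−1} = 5 (mod 11).
  v = [1, 1, 2, 2, 5].
Step 2: syndromes of r = [7, 2, 3, 4, 9] (all sums mod 11).
  S_0 = Σ v_i r_i = 1·7 + 1·2 + 2·3 + 2·4 + 5·9 = 68 ≡ 2.
  S_1 = Σ v_i α_i r_i = 1·1·7 + 1·6·2 + 2·8·3 + 2·10·4 + 5·9·9 = 552 ≡ 2.
  α_i^2 mod 11 = [1, 3, 9, 1, 4].
  S_2 = Σ v_i α_i^2 r_i = 1·1·7 + 1·3·2 + 2·9·3 + 2·1·4 + 5·4·9 = 255 ≡ 2.
  S = (2, 2, 2) ≠ 0, so r is not a codeword (an error is present).
Step 3: locate the error. For a single error e at position i, S_ℓ = v_i·e·α_i^ℓ, so α_err = S_1/S_0.
  S_0^{−1} = 2^{−1} = 6 (mod 11), so α_err = 2·6 = 12 ≡ 1 = α_1. Error position i = 1.
  Consistency check: S_2/S_1 = 2·6 = 12 ≡ 1 = α_err ✓ (single-error assumption holds).
Step 4: error magnitude e = S_0/v_1 = S_0·∏_{j≠1}(α_1 − α_j) = 2·1 = 2 ≡ 2 (mod 11).
Step 5: correct position 1: c_1 = r_1 − e = 7 − 2 ≡ 5 (mod 11). Hence c = [5, 2, 3, 4, 9].
  Check: interpolating c through the α_i gives m(x) = 10 + 6·x (degree < 2) with m(α_i) = c_i for every i, so c is indeed a codeword.


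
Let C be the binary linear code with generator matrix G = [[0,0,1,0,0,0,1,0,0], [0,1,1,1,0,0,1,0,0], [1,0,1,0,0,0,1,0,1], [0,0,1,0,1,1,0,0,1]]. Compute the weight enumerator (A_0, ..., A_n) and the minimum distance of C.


Weight distribution: A_0 = 1, A_2 = 3, A_4 = 7, A_6 = 5. Minimum distance d = 2.

Enumerate all 2^4 = 16 messages m ∈ F_2^4.
For each, compute codeword c = mG in F_2^9, then tally its weight.
  m = 0000 → c = 000000000, weight = 0.
  m = 1000 → c = 001000100, weight = 2.
  m = 0100 → c = 011100100, weight = 4.
  m = 1100 → c = 010100000, weight = 2.
  m = 0010 → c = 101000101, weight = 4.
  m = 1010 → c = 100000001, weight = 2.
  m = 0110 → c = 110100001, weight = 4.
  m = 1110 → c = 111100101, weight = 6.
  m = 0001 → c = 001011001, weight = 4.
  m = 1001 → c = 000011101, weight = 4.
  m = 0101 → c = 010111101, weight = 6.
  m = 1101 → c = 011111001, weight = 6.
  m = 0011 → c = 100011100, weight = 4.
  m = 1011 → c = 101011000, weight = 4.
  m = 0111 → c = 111111000, weight = 6.
  m = 1111 → c = 110111100, weight = 6.
Tally weights:
  weight 0: 1 codewords.
  weight 2: 3 codewords.
  weight 4: 7 codewords.
  weight 6: 5 codewords.
Minimum distance d = smallest w > 0 with A_w > 0 = 2.
Sanity: Σ A_w = 16 = 2^4 = 16 ✓.


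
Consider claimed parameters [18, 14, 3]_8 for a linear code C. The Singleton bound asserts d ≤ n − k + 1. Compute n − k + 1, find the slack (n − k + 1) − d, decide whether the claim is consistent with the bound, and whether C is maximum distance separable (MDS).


Singleton RHS = n − k + 1 = 5, slack = 2, bound satisfied, not MDS.

Singleton bound: d ≤ n − k + 1.
Here n = 18, k = 14, so n − k + 1 = 5.
Given d = 3, check d ≤ 5: YES.
Slack = (n − k + 1) − d = 2.
The code is NOT MDS (slack = 2 > 0).
Description: the claimed parameters are [18, 14, 3]_8; such a code would be non-MDS.


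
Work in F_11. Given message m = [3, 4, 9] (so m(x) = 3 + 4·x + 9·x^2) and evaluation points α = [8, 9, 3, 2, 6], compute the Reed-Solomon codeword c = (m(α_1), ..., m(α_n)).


c = [6, 9, 8, 3, 10]

Message polynomial: m(x) = 3 + 4·x + 9·x^2 (mod 11).
For each evaluation point α_i, compute m(α_i) mod 11:
  α_1 = 8: Horner steps 9 → 10 → 6, so m(8) = 6.
  α_2 = 9: Horner steps 9 → 8 → 9, so m(9) = 9.
  α_3 = 3: Horner steps 9 → 9 → 8, so m(3) = 8.
  α_4 = 2: Horner steps 9 → 0 → 3, so m(2) = 3.
  α_5 = 6: Horner steps 9 → 3 → 10, so m(6) = 10.
Codeword c = [6, 9, 8, 3, 10] ∈ F_11^5.


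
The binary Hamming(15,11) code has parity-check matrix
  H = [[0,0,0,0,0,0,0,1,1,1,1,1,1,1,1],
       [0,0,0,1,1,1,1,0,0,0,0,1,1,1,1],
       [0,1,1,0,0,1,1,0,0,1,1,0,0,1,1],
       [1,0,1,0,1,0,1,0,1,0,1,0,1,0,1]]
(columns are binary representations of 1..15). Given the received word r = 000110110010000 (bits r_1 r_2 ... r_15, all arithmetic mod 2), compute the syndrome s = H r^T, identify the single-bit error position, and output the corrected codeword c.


s = (0, 1, 0, 1)^T, error position = 5, corrected codeword c = 000100110010000

Compute s = H r^T mod 2 one row at a time:
  s_1 = 1 + 0 + 0 + 1 + 0 + 0 + 0 + 0 = 2 ≡ 0 (mod 2).
  s_2 = 1 + 1 + 0 + 1 + 0 + 0 + 0 + 0 = 3 ≡ 1 (mod 2).
  s_3 = 0 + 0 + 0 + 1 + 0 + 1 + 0 + 0 = 2 ≡ 0 (mod 2).
  s_4 = 0 + 0 + 1 + 1 + 0 + 1 + 0 + 0 = 3 ≡ 1 (mod 2).
s = (0, 1, 0, 1)^T — this equals column 5 of H (binary 0101), so error is at position 5.
Correct: flip bit 5 of r = 000110110010000 to get c = 000100110010000.


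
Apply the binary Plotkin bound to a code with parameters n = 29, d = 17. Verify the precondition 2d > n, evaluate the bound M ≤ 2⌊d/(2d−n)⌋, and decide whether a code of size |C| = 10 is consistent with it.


Plotkin bound M ≤ 6; given |C| = 10 > bound (violated).

Check applicability: 2d = 34, n = 29.
2d − n = 5 > 0, so Plotkin applies.
Compute d/(2d−n) = 17/5 ≈ 3.4000.
⌊d/(2d−n)⌋ = 3.
Plotkin bound: M ≤ 2·3 = 6.
Given |C| = 10, check: VIOLATED.
This |C| is above the Plotkin bound, so no binary code with n = 29, d = 17 and 10 codewords exists.


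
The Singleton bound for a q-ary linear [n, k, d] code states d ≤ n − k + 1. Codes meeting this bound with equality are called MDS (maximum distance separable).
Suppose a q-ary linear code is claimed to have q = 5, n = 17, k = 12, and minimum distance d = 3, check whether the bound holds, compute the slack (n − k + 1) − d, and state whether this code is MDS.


Singleton RHS = n − k + 1 = 6, slack = 3, bound satisfied, not MDS.

Singleton bound: d ≤ n − k + 1.
Here n = 17, k = 12, so n − k + 1 = 6.
Given d = 3, check d ≤ 6: YES.
Slack = (n − k + 1) − d = 3.
The code is NOT MDS (slack = 3 > 0).
Description: the claimed parameters are [17, 12, 3]_5; such a code would be non-MDS.


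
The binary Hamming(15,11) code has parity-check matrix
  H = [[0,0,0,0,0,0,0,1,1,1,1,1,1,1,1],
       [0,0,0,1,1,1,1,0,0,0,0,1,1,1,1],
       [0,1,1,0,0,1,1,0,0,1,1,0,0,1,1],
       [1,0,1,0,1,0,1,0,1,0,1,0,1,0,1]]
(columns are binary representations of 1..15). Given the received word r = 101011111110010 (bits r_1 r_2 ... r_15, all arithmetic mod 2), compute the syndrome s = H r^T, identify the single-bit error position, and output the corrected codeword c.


s = (1, 0, 0, 0)^T, error position = 8, corrected codeword c = 101011101110010

Compute s = H r^T mod 2 one row at a time:
  s_1 = 1 + 1 + 1 + 1 + 0 + 0 + 1 + 0 = 5 ≡ 1 (mod 2).
  s_2 = 0 + 1 + 1 + 1 + 0 + 0 + 1 + 0 = 4 ≡ 0 (mod 2).
  s_3 = 0 + 1 + 1 + 1 + 1 + 1 + 1 + 0 = 6 ≡ 0 (mod 2).
  s_4 = 1 + 1 + 1 + 1 + 1 + 1 + 0 + 0 = 6 ≡ 0 (mod 2).
s = (1, 0, 0, 0)^T — this equals column 8 of H (binary 1000), so error is at position 8.
Correct: flip bit 8 of r = 101011111110010 to get c = 101011101110010.


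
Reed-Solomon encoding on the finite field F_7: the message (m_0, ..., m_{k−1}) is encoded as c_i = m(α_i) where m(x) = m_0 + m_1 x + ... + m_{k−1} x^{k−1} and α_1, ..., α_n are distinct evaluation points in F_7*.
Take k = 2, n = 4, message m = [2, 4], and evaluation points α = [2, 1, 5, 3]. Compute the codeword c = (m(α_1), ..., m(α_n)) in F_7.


c = [3, 6, 1, 0]

Message polynomial: m(x) = 2 + 4·x (mod 7).
For each evaluation point α_i, compute m(α_i) mod 7:
  α_1 = 2: Horner steps 4 → 3, so m(2) = 3.
  α_2 = 1: Horner steps 4 → 6, so m(1) = 6.
  α_3 = 5: Horner steps 4 → 1, so m(5) = 1.
  α_4 = 3: Horner steps 4 → 0, so m(3) = 0.
Codeword c = [3, 6, 1, 0] ∈ F_7^4.


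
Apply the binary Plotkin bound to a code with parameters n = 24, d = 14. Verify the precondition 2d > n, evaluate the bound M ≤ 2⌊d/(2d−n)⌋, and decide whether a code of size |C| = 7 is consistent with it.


Plotkin bound M ≤ 6; given |C| = 7 > bound (violated).

Check applicability: 2d = 28, n = 24.
2d − n = 4 > 0, so Plotkin applies.
Compute d/(2d−n) = 14/4 ≈ 3.5000.
⌊d/(2d−n)⌋ = 3.
Plotkin bound: M ≤ 2·3 = 6.
Given |C| = 7, check: VIOLATED.
This |C| is above the Plotkin bound, so no binary code with n = 24, d = 14 and 7 codewords exists.


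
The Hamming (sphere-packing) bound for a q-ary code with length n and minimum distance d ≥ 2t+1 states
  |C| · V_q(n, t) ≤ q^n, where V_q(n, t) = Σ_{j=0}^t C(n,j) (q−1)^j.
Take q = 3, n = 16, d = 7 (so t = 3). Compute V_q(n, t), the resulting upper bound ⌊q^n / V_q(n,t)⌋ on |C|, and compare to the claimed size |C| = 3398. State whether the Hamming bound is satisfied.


V_q(n, t) = 4993, q^n = 43046721, Hamming bound = 8621, |C| = 3398 ≤ bound (satisfied).

Step 1: Compute V_q(n, t) = Σ_{j=0}^3 C(n, j) (q−1)^j.
  j = 0: C(16,0)·(2)^0 = 1·1 = 1.
  j = 1: C(16,1)·(2)^1 = 16·2 = 32.
  j = 2: C(16,2)·(2)^2 = 120·4 = 480.
  j = 3: C(16,3)·(2)^3 = 560·8 = 4480.
  V_q(n, t) = 1 + 32 + 480 + 4480 = 4993.
Step 2: q^n = 3^16 = 43046721.
Step 3: Hamming bound ⌊q^n / V_q(n,t)⌋ = ⌊43046721/4993⌋ = 8621.
Step 4: Compare |C| = 3398 to 8621: satisfied.
The claimed |C| lies below the Hamming bound.


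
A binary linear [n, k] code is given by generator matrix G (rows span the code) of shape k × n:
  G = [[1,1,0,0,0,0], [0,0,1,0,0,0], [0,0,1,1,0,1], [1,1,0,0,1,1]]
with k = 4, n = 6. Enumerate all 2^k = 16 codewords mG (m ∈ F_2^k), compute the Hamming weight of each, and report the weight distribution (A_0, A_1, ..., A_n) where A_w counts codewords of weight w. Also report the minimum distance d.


Weight distribution: A_0 = 1, A_1 = 1, A_2 = 4, A_3 = 4, A_4 = 3, A_5 = 3. Minimum distance d = 1.

Enumerate all 2^4 = 16 messages m ∈ F_2^4.
For each, compute codeword c = mG in F_2^6, then tally its weight.
  m = 0000 → c = 000000, weight = 0.
  m = 1000 → c = 110000, weight = 2.
  m = 0100 → c = 001000, weight = 1.
  m = 1100 → c = 111000, weight = 3.
  m = 0010 → c = 001101, weight = 3.
  m = 1010 → c = 111101, weight = 5.
  m = 0110 → c = 000101, weight = 2.
  m = 1110 → c = 110101, weight = 4.
  m = 0001 → c = 110011, weight = 4.
  m = 1001 → c = 000011, weight = 2.
  m = 0101 → c = 111011, weight = 5.
  m = 1101 → c = 001011, weight = 3.
  m = 0011 → c = 111110, weight = 5.
  m = 1011 → c = 001110, weight = 3.
  m = 0111 → c = 110110, weight = 4.
  m = 1111 → c = 000110, weight = 2.
Tally weights:
  weight 0: 1 codewords.
  weight 1: 1 codewords.
  weight 2: 4 codewords.
  weight 3: 4 codewords.
  weight 4: 3 codewords.
  weight 5: 3 codewords.
Minimum distance d = smallest w > 0 with A_w > 0 = 1.
Sanity: Σ A_w = 16 = 2^4 = 16 ✓.
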